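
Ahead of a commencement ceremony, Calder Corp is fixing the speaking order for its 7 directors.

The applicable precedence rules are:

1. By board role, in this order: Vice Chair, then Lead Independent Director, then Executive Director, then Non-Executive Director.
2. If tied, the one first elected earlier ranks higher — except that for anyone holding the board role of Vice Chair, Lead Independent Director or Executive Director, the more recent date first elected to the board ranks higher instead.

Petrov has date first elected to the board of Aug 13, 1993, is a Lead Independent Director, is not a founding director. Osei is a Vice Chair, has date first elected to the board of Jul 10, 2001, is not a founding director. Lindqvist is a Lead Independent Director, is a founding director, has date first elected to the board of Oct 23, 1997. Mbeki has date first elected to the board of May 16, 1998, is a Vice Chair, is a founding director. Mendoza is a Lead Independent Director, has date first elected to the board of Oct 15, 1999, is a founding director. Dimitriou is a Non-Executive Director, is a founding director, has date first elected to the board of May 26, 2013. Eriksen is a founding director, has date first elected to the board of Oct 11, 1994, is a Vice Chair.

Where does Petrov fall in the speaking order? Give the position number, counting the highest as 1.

6

By board role: Osei, Mbeki and Eriksen (Vice Chair); then Mendoza, Lindqvist and Petrov (Lead Independent Director); then Dimitriou (Non-Executive Director).
Among Osei, Mbeki and Eriksen, by date first elected to the board (later first) (reversed rule for this group): Osei (Jul 10, 2001) before Mbeki (May 16, 1998) before Eriksen (Oct 11, 1994).
Among Mendoza, Lindqvist and Petrov, by date first elected to the board (later first) (reversed rule for this group): Mendoza (Oct 15, 1999) before Lindqvist (Oct 23, 1997) before Petrov (Aug 13, 1993).
Order: Osei, Mbeki, Eriksen, Mendoza, Lindqvist, Petrov, Dimitriou. So position 6.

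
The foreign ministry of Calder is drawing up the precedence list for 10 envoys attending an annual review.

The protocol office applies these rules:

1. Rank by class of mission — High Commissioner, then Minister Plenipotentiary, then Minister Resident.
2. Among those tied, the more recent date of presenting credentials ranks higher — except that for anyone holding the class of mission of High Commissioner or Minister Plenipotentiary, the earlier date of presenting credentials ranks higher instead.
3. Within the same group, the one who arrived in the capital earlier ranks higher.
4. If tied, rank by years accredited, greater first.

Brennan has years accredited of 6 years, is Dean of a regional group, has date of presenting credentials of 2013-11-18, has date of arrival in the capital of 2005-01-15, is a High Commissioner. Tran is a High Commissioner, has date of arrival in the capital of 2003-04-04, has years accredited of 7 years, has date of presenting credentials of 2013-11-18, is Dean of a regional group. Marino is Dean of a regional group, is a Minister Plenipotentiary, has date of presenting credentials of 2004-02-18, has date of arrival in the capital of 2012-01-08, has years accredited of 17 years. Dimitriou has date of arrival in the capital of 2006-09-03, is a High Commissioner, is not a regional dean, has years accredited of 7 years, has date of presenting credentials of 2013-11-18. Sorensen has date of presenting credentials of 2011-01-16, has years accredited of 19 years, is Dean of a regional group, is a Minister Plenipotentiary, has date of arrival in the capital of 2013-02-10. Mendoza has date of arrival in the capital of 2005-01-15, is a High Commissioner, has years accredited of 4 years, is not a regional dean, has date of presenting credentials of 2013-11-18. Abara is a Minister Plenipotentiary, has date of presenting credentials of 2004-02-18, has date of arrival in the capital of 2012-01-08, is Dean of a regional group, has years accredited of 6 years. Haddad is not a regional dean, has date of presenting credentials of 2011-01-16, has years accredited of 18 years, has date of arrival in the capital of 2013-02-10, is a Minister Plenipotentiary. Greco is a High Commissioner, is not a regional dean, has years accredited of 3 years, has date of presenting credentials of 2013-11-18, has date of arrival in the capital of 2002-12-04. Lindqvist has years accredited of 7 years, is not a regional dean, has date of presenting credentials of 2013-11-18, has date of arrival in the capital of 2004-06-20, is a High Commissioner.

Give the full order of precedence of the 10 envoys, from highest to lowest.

By class of mission: Greco, Tran, Lindqvist, Brennan, Mendoza and Dimitriou (High Commissioner); then Marino, Abara, Sorensen and Haddad (Minister Plenipotentiary).
Greco, Tran, Lindqvist, Brennan, Mendoza and Dimitriou all have date of presenting credentials 2013-11-18, so the next rule applies.
Among Greco, Tran, Lindqvist, Brennan, Mendoza and Dimitriou, by date of arrival in the capital (earlier first): Greco (2002-12-04) before Tran (2003-04-04) before Lindqvist (2004-06-20) before Brennan and Mendoza (2005-01-15) before Dimitriou (2006-09-03).
Among Brennan and Mendoza, by years accredited (higher first): Brennan (6 years) before Mendoza (4 years).
Among Marino, Abara, Sorensen and Haddad, by date of presenting credentials (earlier first) (reversed rule for this group): Marino and Abara (2004-02-18) before Sorensen and Haddad (2011-01-16).
Marino and Abara both have date of arrival in the capital 2012-01-08, so the next rule applies.
Among Marino and Abara, by years accredited (higher first): Marino (17 years) before Abara (6 years).
Sorensen and Haddad both have date of arrival in the capital 2013-02-10, so the next rule applies.
Among Sorensen and Haddad, by years accredited (higher first): Sorensen (19 years) before Haddad (18 years).
Full order: Greco, Tran, Lindqvist, Brennan, Mendoza, Dimitriou, Marino, Abara, Sorensen, Haddad.

Greco, Tran, Lindqvist, Brennan, Mendoza, Dimitriou, Marino, Abara, Sorensen, Haddad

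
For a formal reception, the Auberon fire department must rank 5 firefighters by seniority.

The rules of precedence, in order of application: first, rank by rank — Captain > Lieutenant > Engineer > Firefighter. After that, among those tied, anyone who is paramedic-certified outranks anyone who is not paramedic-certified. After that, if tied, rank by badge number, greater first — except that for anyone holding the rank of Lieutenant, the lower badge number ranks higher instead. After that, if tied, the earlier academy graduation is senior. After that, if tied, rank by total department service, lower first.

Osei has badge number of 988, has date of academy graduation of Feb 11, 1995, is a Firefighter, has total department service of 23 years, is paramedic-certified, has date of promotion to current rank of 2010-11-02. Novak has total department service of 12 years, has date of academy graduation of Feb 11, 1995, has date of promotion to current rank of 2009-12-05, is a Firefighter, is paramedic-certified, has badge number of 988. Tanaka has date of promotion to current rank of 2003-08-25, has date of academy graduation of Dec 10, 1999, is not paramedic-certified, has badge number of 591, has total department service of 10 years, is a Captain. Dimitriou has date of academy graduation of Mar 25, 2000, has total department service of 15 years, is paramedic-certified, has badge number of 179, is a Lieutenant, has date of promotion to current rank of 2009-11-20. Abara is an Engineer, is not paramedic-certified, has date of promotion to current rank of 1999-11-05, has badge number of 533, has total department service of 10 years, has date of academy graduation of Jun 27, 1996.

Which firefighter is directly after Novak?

Osei

By rank: Tanaka (Captain); then Dimitriou (Lieutenant); then Abara (Engineer); then Novak and Osei (Firefighter).
Novak and Osei are each paramedic-certified, so the next rule applies.
Novak and Osei both have badge number 988, so the next rule applies.
Novak and Osei both have date of academy graduation Feb 11, 1995, so the next rule applies.
Among Novak and Osei, by total department service (lower first): Novak (12 years) before Osei (23 years).
Order: Tanaka, Dimitriou, Abara, Novak, Osei.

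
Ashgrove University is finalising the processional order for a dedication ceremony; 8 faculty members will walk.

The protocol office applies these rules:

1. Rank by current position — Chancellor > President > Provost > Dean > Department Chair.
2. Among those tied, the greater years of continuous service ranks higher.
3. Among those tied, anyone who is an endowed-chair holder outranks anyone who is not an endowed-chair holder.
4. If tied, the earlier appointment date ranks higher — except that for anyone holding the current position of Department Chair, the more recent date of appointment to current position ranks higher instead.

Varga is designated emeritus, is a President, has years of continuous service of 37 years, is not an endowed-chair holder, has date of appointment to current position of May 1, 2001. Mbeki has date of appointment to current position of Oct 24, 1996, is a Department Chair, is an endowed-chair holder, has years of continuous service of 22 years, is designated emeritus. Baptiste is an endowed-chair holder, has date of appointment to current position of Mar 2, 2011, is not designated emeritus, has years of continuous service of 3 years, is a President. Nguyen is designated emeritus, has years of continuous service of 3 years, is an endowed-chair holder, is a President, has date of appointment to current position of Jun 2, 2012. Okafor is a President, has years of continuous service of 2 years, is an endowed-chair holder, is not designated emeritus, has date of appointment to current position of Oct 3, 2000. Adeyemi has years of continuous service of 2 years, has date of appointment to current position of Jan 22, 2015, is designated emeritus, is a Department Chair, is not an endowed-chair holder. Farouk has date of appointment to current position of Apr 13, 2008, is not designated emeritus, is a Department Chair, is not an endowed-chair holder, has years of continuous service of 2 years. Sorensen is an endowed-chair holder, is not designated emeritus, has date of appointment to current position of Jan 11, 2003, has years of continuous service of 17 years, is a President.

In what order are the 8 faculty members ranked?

Varga, Sorensen, Baptiste, Nguyen, Okafor, Mbeki, Adeyemi, Farouk

By current position: Varga, Sorensen, Baptiste, Nguyen and Okafor (President); then Mbeki, Adeyemi and Farouk (Department Chair).
Among Varga, Sorensen, Baptiste, Nguyen and Okafor, by years of continuous service (higher first): Varga (37 years) before Sorensen (17 years) before Baptiste and Nguyen (3 years) before Okafor (2 years).
Baptiste and Nguyen are each an endowed-chair holder, so the next rule applies.
Among Baptiste and Nguyen, by date of appointment to current position (earlier first): Baptiste (Mar 2, 2011) before Nguyen (Jun 2, 2012).
Among Mbeki, Adeyemi and Farouk, by years of continuous service (higher first): Mbeki (22 years) before Adeyemi and Farouk (2 years).
Adeyemi and Farouk are each not an endowed-chair holder, so the next rule applies.
Among Adeyemi and Farouk, by date of appointment to current position (later first) (reversed rule for this group): Adeyemi (Jan 22, 2015) before Farouk (Apr 13, 2008).
Full order: Varga, Sorensen, Baptiste, Nguyen, Okafor, Mbeki, Adeyemi, Farouk.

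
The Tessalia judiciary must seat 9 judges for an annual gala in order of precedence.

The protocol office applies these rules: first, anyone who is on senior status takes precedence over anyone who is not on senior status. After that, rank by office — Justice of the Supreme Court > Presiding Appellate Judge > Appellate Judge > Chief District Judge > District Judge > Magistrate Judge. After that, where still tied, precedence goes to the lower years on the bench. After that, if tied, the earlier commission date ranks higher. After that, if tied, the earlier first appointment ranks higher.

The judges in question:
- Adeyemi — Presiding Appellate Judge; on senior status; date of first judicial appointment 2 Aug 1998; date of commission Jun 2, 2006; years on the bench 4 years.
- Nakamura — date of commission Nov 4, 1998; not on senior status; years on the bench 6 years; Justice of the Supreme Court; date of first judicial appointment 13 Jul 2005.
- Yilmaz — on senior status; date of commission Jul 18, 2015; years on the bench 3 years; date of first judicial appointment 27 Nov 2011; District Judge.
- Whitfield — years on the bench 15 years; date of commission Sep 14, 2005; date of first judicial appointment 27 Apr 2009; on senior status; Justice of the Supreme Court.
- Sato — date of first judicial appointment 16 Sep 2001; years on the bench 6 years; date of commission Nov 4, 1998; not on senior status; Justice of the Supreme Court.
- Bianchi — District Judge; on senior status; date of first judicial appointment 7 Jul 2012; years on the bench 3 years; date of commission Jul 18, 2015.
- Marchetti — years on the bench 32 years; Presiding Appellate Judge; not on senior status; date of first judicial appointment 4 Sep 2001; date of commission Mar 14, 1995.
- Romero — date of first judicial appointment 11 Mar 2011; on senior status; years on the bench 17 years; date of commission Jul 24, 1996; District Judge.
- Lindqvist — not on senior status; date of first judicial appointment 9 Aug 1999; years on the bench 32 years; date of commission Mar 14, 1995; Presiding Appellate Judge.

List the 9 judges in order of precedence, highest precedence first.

Whitfield, Adeyemi, Yilmaz, Bianchi, Romero, Sato, Nakamura, Lindqvist, Marchetti

By the first rule: Whitfield, Adeyemi, Yilmaz, Bianchi and Romero (each on senior status); then Sato, Nakamura, Lindqvist and Marchetti (each not on senior status).
Among Whitfield, Adeyemi, Yilmaz, Bianchi and Romero, by office: Whitfield (Justice of the Supreme Court) before Adeyemi (Presiding Appellate Judge) before Yilmaz, Bianchi and Romero (District Judge).
Among Yilmaz, Bianchi and Romero, by years on the bench (lower first): Yilmaz and Bianchi (3 years) before Romero (17 years).
Yilmaz and Bianchi both have date of commission Jul 18, 2015, so the next rule applies.
Among Yilmaz and Bianchi, by date of first judicial appointment (earlier first): Yilmaz (27 Nov 2011) before Bianchi (7 Jul 2012).
Among Sato, Nakamura, Lindqvist and Marchetti, by office: Sato and Nakamura (Justice of the Supreme Court) before Lindqvist and Marchetti (Presiding Appellate Judge).
Sato and Nakamura both have years on the bench 6 years, so the next rule applies.
Sato and Nakamura both have date of commission Nov 4, 1998, so the next rule applies.
Among Sato and Nakamura, by date of first judicial appointment (earlier first): Sato (16 Sep 2001) before Nakamura (13 Jul 2005).
Lindqvist and Marchetti both have years on the bench 32 years, so the next rule applies.
Lindqvist and Marchetti both have date of commission Mar 14, 1995, so the next rule applies.
Among Lindqvist and Marchetti, by date of first judicial appointment (earlier first): Lindqvist (9 Aug 1999) before Marchetti (4 Sep 2001).
Full order: Whitfield, Adeyemi, Yilmaz, Bianchi, Romero, Sato, Nakamura, Lindqvist, Marchetti.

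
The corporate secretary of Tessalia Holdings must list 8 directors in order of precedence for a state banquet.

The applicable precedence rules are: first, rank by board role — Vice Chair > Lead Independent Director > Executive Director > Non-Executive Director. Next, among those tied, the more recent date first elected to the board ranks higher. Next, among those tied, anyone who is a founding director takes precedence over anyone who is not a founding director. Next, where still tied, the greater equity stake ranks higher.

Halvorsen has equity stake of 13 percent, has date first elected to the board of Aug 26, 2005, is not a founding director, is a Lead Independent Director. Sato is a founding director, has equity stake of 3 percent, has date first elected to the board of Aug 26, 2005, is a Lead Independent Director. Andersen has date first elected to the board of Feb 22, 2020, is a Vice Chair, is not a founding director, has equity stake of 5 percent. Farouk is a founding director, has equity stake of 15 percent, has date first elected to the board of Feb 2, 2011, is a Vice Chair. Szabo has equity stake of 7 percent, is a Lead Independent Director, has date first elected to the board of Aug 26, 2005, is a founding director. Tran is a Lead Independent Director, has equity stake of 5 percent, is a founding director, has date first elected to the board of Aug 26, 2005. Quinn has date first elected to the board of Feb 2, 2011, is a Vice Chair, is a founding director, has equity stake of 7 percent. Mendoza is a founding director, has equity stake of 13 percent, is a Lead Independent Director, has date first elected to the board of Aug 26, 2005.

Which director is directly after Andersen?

By board role: Andersen, Farouk and Quinn (Vice Chair); then Mendoza, Szabo, Tran, Sato and Halvorsen (Lead Independent Director).
Among Andersen, Farouk and Quinn, by date first elected to the board (later first): Andersen (Feb 22, 2020) before Farouk and Quinn (Feb 2, 2011).
Farouk and Quinn are each a founding director, so the next rule applies.
Among Farouk and Quinn, by equity stake (higher first): Farouk (15 percent) before Quinn (7 percent).
Mendoza, Szabo, Tran, Sato and Halvorsen all have date first elected to the board Aug 26, 2005, so the next rule applies.
Among Mendoza, Szabo, Tran, Sato and Halvorsen, a founding director before not a founding director: Mendoza, Szabo, Tran and Sato (a founding director) before Halvorsen (not a founding director).
Among Mendoza, Szabo, Tran and Sato, by equity stake (higher first): Mendoza (13 percent) before Szabo (7 percent) before Tran (5 percent) before Sato (3 percent).
Order: Andersen, Farouk, Quinn, Mendoza, Szabo, Tran, Sato, Halvorsen.

Farouk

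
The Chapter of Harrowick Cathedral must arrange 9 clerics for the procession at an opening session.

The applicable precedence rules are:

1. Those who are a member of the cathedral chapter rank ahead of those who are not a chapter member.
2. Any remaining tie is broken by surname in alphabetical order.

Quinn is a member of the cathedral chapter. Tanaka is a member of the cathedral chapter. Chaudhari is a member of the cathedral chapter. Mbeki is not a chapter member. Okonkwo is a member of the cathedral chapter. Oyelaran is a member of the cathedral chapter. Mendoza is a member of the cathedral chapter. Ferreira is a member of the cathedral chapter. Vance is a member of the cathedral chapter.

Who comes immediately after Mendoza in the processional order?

Okonkwo

By the first rule: Chaudhari, Ferreira, Mendoza, Okonkwo, Oyelaran, Quinn, Tanaka and Vance (each a member of the cathedral chapter); then Mbeki (not a chapter member).
Among Chaudhari, Ferreira, Mendoza, Okonkwo, Oyelaran, Quinn, Tanaka and Vance, alphabetically by surname: Chaudhari before Ferreira before Mendoza before Okonkwo before Oyelaran before Quinn before Tanaka before Vance.
Order: Chaudhari, Ferreira, Mendoza, Okonkwo, Oyelaran, Quinn, Tanaka, Vance, Mbeki.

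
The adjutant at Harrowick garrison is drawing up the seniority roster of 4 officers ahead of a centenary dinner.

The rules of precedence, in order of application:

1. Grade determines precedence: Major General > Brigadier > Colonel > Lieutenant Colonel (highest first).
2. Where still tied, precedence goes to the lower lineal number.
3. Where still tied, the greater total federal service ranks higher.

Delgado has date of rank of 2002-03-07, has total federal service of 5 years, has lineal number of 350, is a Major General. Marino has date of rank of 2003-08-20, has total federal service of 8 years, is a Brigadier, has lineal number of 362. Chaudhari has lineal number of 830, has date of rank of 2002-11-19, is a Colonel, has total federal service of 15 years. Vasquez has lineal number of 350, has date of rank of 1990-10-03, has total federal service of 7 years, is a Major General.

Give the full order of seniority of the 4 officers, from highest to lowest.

Vasquez, Delgado, Marino, Chaudhari

By grade: Vasquez and Delgado (Major General); then Marino (Brigadier); then Chaudhari (Colonel).
Vasquez and Delgado both have lineal number 350, so the next rule applies.
Among Vasquez and Delgado, by total federal service (higher first): Vasquez (7 years) before Delgado (5 years).
Full order: Vasquez, Delgado, Marino, Chaudhari.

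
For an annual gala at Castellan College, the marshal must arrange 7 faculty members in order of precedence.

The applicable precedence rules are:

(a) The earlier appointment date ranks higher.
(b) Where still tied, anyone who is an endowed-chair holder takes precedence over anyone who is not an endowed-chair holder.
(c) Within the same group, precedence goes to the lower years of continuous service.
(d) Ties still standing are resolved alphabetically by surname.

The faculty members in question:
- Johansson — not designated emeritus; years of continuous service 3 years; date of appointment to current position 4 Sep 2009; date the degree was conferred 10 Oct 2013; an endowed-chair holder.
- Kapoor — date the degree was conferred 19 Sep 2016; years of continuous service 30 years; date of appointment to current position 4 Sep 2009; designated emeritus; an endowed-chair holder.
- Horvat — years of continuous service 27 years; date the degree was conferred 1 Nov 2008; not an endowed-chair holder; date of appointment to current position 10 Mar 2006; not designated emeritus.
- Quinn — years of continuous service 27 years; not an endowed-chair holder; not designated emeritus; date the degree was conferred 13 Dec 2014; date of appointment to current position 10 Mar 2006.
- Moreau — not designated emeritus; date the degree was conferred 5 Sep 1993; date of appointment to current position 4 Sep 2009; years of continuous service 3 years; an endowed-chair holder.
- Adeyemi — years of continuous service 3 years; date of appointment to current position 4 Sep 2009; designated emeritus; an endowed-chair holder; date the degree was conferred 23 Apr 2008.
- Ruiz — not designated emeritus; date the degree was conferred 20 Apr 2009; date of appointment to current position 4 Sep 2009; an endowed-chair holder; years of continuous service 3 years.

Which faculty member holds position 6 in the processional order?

By date of appointment to current position (earlier first): Horvat and Quinn (both 10 Mar 2006); then Adeyemi, Johansson, Moreau, Ruiz and Kapoor (each 4 Sep 2009).
Horvat and Quinn are each not an endowed-chair holder, so the next rule applies.
Horvat and Quinn both have years of continuous service 27 years, so the next rule applies.
Among Horvat and Quinn, alphabetically by surname: Horvat before Quinn.
Adeyemi, Johansson, Moreau, Ruiz and Kapoor are each an endowed-chair holder, so the next rule applies.
Among Adeyemi, Johansson, Moreau, Ruiz and Kapoor, by years of continuous service (lower first): Adeyemi, Johansson, Moreau and Ruiz (3 years) before Kapoor (30 years).
Among Adeyemi, Johansson, Moreau and Ruiz, alphabetically by surname: Adeyemi before Johansson before Moreau before Ruiz.
Order: Horvat, Quinn, Adeyemi, Johansson, Moreau, Ruiz, Kapoor.

Ruiz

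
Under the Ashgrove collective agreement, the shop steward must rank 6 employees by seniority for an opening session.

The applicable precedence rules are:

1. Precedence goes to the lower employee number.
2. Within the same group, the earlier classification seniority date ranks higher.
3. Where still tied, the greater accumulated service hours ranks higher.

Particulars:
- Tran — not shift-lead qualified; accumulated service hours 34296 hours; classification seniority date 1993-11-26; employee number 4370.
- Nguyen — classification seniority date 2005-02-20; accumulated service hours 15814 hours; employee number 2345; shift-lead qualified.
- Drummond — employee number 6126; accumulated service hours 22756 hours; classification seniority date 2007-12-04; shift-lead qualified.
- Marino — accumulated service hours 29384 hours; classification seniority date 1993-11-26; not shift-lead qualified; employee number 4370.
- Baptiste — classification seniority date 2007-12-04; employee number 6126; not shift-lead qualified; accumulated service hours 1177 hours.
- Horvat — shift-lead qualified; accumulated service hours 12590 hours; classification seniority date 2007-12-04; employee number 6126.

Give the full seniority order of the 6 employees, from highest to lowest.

Nguyen, Tran, Marino, Drummond, Horvat, Baptiste

By employee number (lower first): Nguyen (2345); then Tran and Marino (both 4370); then Drummond, Horvat and Baptiste (each 6126).
Tran and Marino both have classification seniority date 1993-11-26, so the next rule applies.
Among Tran and Marino, by accumulated service hours (higher first): Tran (34296 hours) before Marino (29384 hours).
Drummond, Horvat and Baptiste all have classification seniority date 2007-12-04, so the next rule applies.
Among Drummond, Horvat and Baptiste, by accumulated service hours (higher first): Drummond (22756 hours) before Horvat (12590 hours) before Baptiste (1177 hours).
Full order: Nguyen, Tran, Marino, Drummond, Horvat, Baptiste.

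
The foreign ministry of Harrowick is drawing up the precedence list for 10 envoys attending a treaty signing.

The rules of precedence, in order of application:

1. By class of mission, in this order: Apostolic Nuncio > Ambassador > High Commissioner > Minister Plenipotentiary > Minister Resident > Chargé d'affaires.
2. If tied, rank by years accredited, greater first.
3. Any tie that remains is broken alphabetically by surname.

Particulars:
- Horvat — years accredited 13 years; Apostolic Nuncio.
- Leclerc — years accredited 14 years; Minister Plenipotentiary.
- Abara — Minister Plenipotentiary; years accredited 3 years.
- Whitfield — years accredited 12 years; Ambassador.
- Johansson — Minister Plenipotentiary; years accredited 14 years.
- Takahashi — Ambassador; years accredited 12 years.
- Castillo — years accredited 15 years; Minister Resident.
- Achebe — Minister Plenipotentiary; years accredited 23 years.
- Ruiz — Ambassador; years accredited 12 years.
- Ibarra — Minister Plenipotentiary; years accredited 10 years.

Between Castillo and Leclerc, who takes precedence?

By class of mission: Horvat (Apostolic Nuncio); then Ruiz, Takahashi and Whitfield (Ambassador); then Achebe, Johansson, Leclerc, Ibarra and Abara (Minister Plenipotentiary); then Castillo (Minister Resident).
Ruiz, Takahashi and Whitfield all have years accredited 12 years, so the next rule applies.
Among Ruiz, Takahashi and Whitfield, alphabetically by surname: Ruiz before Takahashi before Whitfield.
Among Achebe, Johansson, Leclerc, Ibarra and Abara, by years accredited (higher first): Achebe (23 years) before Johansson and Leclerc (14 years) before Ibarra (10 years) before Abara (3 years).
Among Johansson and Leclerc, alphabetically by surname: Johansson before Leclerc.
So Leclerc takes precedence.

Leclerc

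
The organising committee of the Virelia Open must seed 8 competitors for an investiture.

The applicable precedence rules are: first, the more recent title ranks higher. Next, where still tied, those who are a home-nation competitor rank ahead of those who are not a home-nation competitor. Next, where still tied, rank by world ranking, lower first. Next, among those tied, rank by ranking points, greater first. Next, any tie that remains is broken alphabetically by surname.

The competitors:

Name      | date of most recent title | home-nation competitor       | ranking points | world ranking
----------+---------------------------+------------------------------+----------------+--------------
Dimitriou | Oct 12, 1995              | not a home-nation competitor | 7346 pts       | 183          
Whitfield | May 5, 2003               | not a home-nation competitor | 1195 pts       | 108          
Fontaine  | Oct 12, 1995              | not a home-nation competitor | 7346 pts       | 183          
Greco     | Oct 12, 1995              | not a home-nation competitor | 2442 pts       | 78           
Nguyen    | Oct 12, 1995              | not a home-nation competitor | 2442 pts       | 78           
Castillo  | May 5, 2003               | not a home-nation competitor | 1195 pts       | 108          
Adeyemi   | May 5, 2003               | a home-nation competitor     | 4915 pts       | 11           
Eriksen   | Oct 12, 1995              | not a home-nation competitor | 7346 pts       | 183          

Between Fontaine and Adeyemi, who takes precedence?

Adeyemi

By date of most recent title (later first): Adeyemi, Castillo and Whitfield (each May 5, 2003); then Greco, Nguyen, Dimitriou, Eriksen and Fontaine (each Oct 12, 1995).
Among Adeyemi, Castillo and Whitfield, a home-nation competitor before not a home-nation competitor: Adeyemi (a home-nation competitor) before Castillo and Whitfield (not a home-nation competitor).
Castillo and Whitfield both have world ranking 108, so the next rule applies.
Castillo and Whitfield both have ranking points 1195 pts, so the next rule applies.
Among Castillo and Whitfield, alphabetically by surname: Castillo before Whitfield.
Greco, Nguyen, Dimitriou, Eriksen and Fontaine are each not a home-nation competitor, so the next rule applies.
Among Greco, Nguyen, Dimitriou, Eriksen and Fontaine, by world ranking (lower first): Greco and Nguyen (78) before Dimitriou, Eriksen and Fontaine (183).
Greco and Nguyen both have ranking points 2442 pts, so the next rule applies.
Among Greco and Nguyen, alphabetically by surname: Greco before Nguyen.
Dimitriou, Eriksen and Fontaine all have ranking points 7346 pts, so the next rule applies.
Among Dimitriou, Eriksen and Fontaine, alphabetically by surname: Dimitriou before Eriksen before Fontaine.
So Adeyemi takes precedence.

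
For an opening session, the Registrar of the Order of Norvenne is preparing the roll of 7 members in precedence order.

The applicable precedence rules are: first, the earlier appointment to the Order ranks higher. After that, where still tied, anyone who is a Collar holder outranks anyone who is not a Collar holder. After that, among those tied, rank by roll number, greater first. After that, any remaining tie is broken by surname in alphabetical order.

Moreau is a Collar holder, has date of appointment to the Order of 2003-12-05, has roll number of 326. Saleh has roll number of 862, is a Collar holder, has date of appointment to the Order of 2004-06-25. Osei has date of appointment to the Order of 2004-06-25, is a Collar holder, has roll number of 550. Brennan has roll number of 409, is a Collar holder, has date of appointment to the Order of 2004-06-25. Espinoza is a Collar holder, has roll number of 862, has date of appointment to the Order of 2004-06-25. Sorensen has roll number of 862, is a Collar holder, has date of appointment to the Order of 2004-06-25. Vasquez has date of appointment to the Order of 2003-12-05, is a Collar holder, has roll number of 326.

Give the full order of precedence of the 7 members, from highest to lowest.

By date of appointment to the Order (earlier first): Moreau and Vasquez (both 2003-12-05); then Espinoza, Saleh, Sorensen, Osei and Brennan (each 2004-06-25).
Moreau and Vasquez are each a Collar holder, so the next rule applies.
Moreau and Vasquez both have roll number 326, so the next rule applies.
Among Moreau and Vasquez, alphabetically by surname: Moreau before Vasquez.
Espinoza, Saleh, Sorensen, Osei and Brennan are each a Collar holder, so the next rule applies.
Among Espinoza, Saleh, Sorensen, Osei and Brennan, by roll number (higher first): Espinoza, Saleh and Sorensen (862) before Osei (550) before Brennan (409).
Among Espinoza, Saleh and Sorensen, alphabetically by surname: Espinoza before Saleh before Sorensen.
Full order: Moreau, Vasquez, Espinoza, Saleh, Sorensen, Osei, Brennan.

Moreau, Vasquez, Espinoza, Saleh, Sorensen, Osei, Brennan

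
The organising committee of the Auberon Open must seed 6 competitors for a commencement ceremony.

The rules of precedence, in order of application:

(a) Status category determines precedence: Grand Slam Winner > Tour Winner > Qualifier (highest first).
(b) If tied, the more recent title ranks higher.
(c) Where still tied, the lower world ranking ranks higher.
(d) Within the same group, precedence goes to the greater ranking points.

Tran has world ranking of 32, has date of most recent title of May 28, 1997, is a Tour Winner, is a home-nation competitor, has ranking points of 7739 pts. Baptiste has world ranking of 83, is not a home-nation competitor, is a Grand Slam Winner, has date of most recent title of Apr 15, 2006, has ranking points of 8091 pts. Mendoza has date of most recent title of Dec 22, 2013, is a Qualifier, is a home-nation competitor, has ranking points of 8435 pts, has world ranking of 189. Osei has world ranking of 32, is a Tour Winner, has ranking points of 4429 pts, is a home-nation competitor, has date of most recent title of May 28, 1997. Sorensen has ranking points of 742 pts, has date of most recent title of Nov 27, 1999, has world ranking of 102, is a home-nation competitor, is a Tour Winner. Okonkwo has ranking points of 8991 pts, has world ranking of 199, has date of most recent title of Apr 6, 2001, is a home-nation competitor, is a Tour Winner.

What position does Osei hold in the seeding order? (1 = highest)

5

By status category: Baptiste (Grand Slam Winner); then Okonkwo, Sorensen, Tran and Osei (Tour Winner); then Mendoza (Qualifier).
Among Okonkwo, Sorensen, Tran and Osei, by date of most recent title (later first): Okonkwo (Apr 6, 2001) before Sorensen (Nov 27, 1999) before Tran and Osei (May 28, 1997).
Tran and Osei both have world ranking 32, so the next rule applies.
Among Tran and Osei, by ranking points (higher first): Tran (7739 pts) before Osei (4429 pts).
Order: Baptiste, Okonkwo, Sorensen, Tran, Osei, Mendoza. So position 5.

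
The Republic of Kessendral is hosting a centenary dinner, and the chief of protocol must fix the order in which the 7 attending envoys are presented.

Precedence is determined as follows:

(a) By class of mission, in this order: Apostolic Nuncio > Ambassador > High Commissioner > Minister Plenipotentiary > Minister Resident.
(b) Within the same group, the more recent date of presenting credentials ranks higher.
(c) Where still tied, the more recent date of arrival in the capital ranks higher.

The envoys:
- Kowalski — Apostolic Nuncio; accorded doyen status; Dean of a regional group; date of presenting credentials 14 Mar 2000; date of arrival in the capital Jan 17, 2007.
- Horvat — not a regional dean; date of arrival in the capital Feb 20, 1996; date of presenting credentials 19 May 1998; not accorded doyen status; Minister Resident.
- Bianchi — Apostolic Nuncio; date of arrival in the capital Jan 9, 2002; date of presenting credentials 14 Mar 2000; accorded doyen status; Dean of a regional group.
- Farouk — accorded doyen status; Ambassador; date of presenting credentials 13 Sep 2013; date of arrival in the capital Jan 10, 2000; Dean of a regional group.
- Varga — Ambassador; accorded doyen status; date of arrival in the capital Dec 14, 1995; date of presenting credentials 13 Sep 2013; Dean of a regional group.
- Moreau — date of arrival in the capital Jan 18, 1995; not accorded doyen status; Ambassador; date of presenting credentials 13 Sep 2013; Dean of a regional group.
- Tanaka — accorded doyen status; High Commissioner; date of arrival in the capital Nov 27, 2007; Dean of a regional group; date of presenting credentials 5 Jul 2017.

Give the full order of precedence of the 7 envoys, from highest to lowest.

Kowalski, Bianchi, Farouk, Varga, Moreau, Tanaka, Horvat

By class of mission: Kowalski and Bianchi (Apostolic Nuncio); then Farouk, Varga and Moreau (Ambassador); then Tanaka (High Commissioner); then Horvat (Minister Resident).
Kowalski and Bianchi both have date of presenting credentials 14 Mar 2000, so the next rule applies.
Among Kowalski and Bianchi, by date of arrival in the capital (later first): Kowalski (Jan 17, 2007) before Bianchi (Jan 9, 2002).
Farouk, Varga and Moreau all have date of presenting credentials 13 Sep 2013, so the next rule applies.
Among Farouk, Varga and Moreau, by date of arrival in the capital (later first): Farouk (Jan 10, 2000) before Varga (Dec 14, 1995) before Moreau (Jan 18, 1995).
Full order: Kowalski, Bianchi, Farouk, Varga, Moreau, Tanaka, Horvat.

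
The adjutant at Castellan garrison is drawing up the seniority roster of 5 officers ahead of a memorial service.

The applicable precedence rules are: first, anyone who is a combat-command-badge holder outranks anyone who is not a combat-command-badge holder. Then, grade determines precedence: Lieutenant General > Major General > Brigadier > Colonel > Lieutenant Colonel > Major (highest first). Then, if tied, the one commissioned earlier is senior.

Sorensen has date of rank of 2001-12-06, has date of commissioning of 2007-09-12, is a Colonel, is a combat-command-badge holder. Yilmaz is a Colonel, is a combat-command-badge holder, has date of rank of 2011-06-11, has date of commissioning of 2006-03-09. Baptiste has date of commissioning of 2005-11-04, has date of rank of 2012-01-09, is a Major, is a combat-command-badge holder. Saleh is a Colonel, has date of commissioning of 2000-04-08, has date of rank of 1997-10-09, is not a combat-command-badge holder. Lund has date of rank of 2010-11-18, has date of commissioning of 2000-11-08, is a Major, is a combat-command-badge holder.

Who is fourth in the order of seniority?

Baptiste

By the first rule: Yilmaz, Sorensen, Lund and Baptiste (each a combat-command-badge holder); then Saleh (not a combat-command-badge holder).
Among Yilmaz, Sorensen, Lund and Baptiste, by grade: Yilmaz and Sorensen (Colonel) before Lund and Baptiste (Major).
Among Yilmaz and Sorensen, by date of commissioning (earlier first): Yilmaz (2006-03-09) before Sorensen (2007-09-12).
Among Lund and Baptiste, by date of commissioning (earlier first): Lund (2000-11-08) before Baptiste (2005-11-04).
Order: Yilmaz, Sorensen, Lund, Baptiste, Saleh.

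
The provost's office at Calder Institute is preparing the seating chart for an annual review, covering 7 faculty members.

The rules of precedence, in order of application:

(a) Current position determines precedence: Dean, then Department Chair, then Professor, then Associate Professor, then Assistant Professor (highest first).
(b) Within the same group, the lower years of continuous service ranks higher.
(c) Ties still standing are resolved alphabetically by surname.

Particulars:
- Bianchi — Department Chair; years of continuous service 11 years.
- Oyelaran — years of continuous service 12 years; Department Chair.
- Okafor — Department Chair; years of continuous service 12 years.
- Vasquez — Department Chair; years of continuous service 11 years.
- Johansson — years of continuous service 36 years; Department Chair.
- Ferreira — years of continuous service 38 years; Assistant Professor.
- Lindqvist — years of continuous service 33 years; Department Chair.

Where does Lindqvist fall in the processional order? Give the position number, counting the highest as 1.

By current position: Bianchi, Vasquez, Okafor, Oyelaran, Lindqvist and Johansson (Department Chair); then Ferreira (Assistant Professor).
Among Bianchi, Vasquez, Okafor, Oyelaran, Lindqvist and Johansson, by years of continuous service (lower first): Bianchi and Vasquez (11 years) before Okafor and Oyelaran (12 years) before Lindqvist (33 years) before Johansson (36 years).
Among Bianchi and Vasquez, alphabetically by surname: Bianchi before Vasquez.
Among Okafor and Oyelaran, alphabetically by surname: Okafor before Oyelaran.
Order: Bianchi, Vasquez, Okafor, Oyelaran, Lindqvist, Johansson, Ferreira. So position 5.

5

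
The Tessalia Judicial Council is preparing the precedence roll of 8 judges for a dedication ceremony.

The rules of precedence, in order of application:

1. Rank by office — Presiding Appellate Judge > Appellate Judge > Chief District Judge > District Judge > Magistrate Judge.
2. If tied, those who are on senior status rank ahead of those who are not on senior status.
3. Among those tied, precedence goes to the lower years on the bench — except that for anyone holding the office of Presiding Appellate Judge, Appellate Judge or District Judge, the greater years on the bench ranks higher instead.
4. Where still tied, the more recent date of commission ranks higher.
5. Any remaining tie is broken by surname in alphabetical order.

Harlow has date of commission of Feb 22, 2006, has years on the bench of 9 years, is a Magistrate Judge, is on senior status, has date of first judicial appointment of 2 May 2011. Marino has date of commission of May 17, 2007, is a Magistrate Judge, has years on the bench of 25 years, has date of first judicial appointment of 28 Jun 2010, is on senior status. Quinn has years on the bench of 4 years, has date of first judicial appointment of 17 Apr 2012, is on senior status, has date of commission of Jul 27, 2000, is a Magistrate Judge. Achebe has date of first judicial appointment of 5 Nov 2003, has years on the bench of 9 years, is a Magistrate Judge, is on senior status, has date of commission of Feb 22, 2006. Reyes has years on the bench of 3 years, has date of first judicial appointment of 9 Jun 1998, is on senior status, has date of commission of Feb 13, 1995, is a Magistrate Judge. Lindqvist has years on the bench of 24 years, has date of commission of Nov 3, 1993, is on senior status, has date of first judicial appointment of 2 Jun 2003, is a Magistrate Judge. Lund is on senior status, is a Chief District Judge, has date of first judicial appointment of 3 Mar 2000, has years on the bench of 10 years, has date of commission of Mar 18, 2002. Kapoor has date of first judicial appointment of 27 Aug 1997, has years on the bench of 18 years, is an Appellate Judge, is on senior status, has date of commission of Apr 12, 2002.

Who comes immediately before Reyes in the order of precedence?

Lund

By office: Kapoor (Appellate Judge); then Lund (Chief District Judge); then Reyes, Quinn, Achebe, Harlow, Lindqvist and Marino (Magistrate Judge).
Reyes, Quinn, Achebe, Harlow, Lindqvist and Marino are each on senior status, so the next rule applies.
Among Reyes, Quinn, Achebe, Harlow, Lindqvist and Marino, by years on the bench (lower first): Reyes (3 years) before Quinn (4 years) before Achebe and Harlow (9 years) before Lindqvist (24 years) before Marino (25 years).
Achebe and Harlow both have date of commission Feb 22, 2006, so the next rule applies.
Among Achebe and Harlow, alphabetically by surname: Achebe before Harlow.
Order: Kapoor, Lund, Reyes, Quinn, Achebe, Harlow, Lindqvist, Marino.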